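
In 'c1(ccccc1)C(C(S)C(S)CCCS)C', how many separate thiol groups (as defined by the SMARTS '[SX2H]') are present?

[SX2H] is the SMARTS for a thiol: an aliphatic sulfur with two connections, one being H.
The molecule carries 3 separate instances of a thiol (-SH) meeting every constraint; each maps to a distinct set of atoms, giving 3 matches.

3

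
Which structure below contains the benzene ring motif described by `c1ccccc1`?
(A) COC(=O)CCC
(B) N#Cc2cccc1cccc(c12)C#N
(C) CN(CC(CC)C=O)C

c1ccccc1 describes six aromatic carbons in a ring (a benzene ring).
(A) has a methyl group (-CH3) but no six-membered all-carbon aromatic ring is present.
(B) contains the required atom environment, so the pattern matches.
(C) has a methyl group (-CH3) but no six-membered all-carbon aromatic ring is present.
So the answer is (B).

B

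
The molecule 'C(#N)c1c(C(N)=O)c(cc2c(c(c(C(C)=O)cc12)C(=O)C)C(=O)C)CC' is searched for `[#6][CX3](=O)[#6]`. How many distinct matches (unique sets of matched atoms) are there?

3

[#6][CX3](=O)[#6] is the SMARTS for a ketone: a carbonyl carbon (no H) flanked by two carbons.
The molecule carries 3 separate instances of an acetyl/ketone group (-C(=O)CH3) meeting every constraint; each maps to a distinct set of atoms, giving 3 matches.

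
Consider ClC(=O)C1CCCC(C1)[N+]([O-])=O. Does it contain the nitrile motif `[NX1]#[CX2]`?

No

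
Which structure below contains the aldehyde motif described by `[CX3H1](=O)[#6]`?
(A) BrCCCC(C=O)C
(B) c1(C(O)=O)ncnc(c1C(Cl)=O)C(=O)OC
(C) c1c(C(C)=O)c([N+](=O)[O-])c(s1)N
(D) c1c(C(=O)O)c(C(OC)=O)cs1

A

[CX3H1](=O)[#6] describes an sp2 carbon with one H, double-bonded to O and single-bonded to carbon (an aldehyde).
(A) contains an aldehyde (-CHO), which satisfies every atom and bond constraint.
(B) has a methyl-ester group (-C(=O)OCH3) but the carbonyl carbon has H0, not H1.
(C) has an acetyl/ketone group (-C(=O)CH3) but the carbonyl carbon has H0 (two carbon neighbours), not H1.
(D) has a methyl-ester group (-C(=O)OCH3) but the carbonyl carbon has H0, not H1.
So the answer is (A).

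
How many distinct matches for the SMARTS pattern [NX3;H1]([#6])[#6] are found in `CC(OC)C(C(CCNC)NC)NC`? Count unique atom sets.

3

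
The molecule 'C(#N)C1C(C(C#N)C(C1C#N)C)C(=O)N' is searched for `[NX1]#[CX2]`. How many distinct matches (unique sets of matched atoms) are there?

3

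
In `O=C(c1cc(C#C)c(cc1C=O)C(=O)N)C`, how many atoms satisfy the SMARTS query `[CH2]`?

0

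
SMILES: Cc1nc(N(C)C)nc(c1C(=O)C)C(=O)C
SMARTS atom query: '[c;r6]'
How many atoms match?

4

The query [c;r6] means: aromatic carbon that belongs to a six-membered ring.
Check the 16 heavy atoms by environment: 2× n (aromatic, in 6-ring) → no; 4× c (aromatic, in 6-ring) → match; 7× C (acyclic) → no; 2× O (acyclic) → no; 1× N (acyclic) → no.
That gives 4 matching atoms.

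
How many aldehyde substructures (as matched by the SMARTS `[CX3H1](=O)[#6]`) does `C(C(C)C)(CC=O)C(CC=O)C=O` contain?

3

[CX3H1](=O)[#6] is the SMARTS for an aldehyde: an sp2 carbon with one H, double-bonded to O and single-bonded to carbon.
The molecule carries 3 separate instances of an aldehyde (-CHO) meeting every constraint; each maps to a distinct set of atoms, giving 3 matches.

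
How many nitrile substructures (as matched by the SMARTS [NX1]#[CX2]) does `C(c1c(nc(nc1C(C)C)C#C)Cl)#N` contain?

1

[NX1]#[CX2] is the SMARTS for a nitrile: a nitrogen triple-bonded to a two-connected carbon.
Exactly one fragment in the molecule meets all constraints, giving 1 match.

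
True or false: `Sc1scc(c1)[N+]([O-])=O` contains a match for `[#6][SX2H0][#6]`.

False

The pattern [#6][SX2H0][#6] describes an aliphatic sulfur bridging two carbons with no H on the sulfur — a thioether.
The closest candidate here is a thiol (-SH), but the sulfur has H1, not H0 bridging two carbons. No other fragment satisfies the full query, so there is no match.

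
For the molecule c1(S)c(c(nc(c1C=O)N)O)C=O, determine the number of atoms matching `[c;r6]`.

5

Check the 13 heavy atoms by environment: 1× n (aromatic, in 6-ring) → no; 5× c (aromatic, in 6-ring) → match; 2× C (acyclic) → no; 3× O (acyclic) → no; 1× S (acyclic) → no; 1× N (acyclic) → no.
That gives 5 matching atoms.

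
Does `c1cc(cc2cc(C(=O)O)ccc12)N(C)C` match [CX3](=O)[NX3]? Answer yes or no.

No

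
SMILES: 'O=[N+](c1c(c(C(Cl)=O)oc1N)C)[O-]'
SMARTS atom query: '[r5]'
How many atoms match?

5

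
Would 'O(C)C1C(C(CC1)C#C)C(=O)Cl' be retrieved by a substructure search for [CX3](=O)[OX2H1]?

No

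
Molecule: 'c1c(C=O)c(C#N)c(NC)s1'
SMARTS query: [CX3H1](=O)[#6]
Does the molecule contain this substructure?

Yes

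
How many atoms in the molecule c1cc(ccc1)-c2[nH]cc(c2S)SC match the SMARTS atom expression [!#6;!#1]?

3

Check the 14 heavy atoms by environment: 1× n (aromatic) → match; 10× c (aromatic) → no; 2× S → match; 1× C → no.
Summing the matching environments: 1 + 2 = 3 matching atoms.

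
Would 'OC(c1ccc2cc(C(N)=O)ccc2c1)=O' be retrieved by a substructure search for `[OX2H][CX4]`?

No

The pattern [OX2H][CX4] describes a hydroxyl oxygen bound to an sp3 (X4) carbon — an aliphatic alcohol.
The closest candidate here is a carboxylic acid group (-C(=O)OH), but the -OH is on a CX3 carbonyl carbon, not a CX4 carbon. No other fragment satisfies the full query, so there is no match.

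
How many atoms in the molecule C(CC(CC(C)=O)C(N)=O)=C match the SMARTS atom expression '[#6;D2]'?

Check the 11 heavy atoms by environment: 3× C (D2) → match; 3× C (D3) → no; 2× C (D1) → no; 2× O (D1) → no; 1× N (D1) → no.
That gives 3 matching atoms.

3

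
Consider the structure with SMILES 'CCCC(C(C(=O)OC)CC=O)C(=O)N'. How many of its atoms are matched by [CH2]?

3

The query [CH2] means: aliphatic carbon with exactly two hydrogens.
Check the 15 heavy atoms by environment: 3× C (H2) → match; 3× C (H1) → no; 4× O (H0) → no; 2× C (H0) → no; 2× C (H3) → no; 1× N (H2) → no.
That gives 3 matching atoms.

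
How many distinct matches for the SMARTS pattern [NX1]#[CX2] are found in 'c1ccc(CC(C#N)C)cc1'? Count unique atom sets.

1

[NX1]#[CX2] is the SMARTS for a nitrile: a nitrogen triple-bonded to a two-connected carbon.
Exactly one fragment in the molecule meets all constraints, giving 1 match.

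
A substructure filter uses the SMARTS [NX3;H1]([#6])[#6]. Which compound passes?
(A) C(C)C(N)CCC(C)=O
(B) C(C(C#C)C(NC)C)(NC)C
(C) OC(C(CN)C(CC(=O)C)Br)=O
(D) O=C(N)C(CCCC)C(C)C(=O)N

B

[NX3;H1]([#6])[#6] describes a trivalent nitrogen with one H, bonded to two carbons (a secondary amine).
(A) has a primary amino group (-NH2) but the nitrogen has H2 and only one carbon neighbour.
(B) contains an N-methylamino group (-NHCH3), which satisfies every atom and bond constraint.
(C) has a primary amino group (-NH2) but the nitrogen has H2 and only one carbon neighbour.
(D) has a primary amide (-C(=O)NH2) but the -C(=O)NH2 nitrogen has H2, not H1.
So the answer is (B).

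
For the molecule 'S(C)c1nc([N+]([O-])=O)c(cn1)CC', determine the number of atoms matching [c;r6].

4

The query [c;r6] means: aromatic carbon that belongs to a six-membered ring.
Check the 13 heavy atoms by environment: 2× n (aromatic, in 6-ring) → no; 4× c (aromatic, in 6-ring) → match; 1× S (acyclic) → no; 3× C (acyclic) → no; 1× N (charge +1, acyclic) → no; 1× O (charge -1, acyclic) → no; 1× O (acyclic) → no.
That gives 4 matching atoms.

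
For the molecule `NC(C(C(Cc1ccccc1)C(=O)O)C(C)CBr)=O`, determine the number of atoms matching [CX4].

Check the 19 heavy atoms by environment: 6× C (X4) → match; 2× C (X3) → no; 2× O (X1) → no; 1× O (X2) → no; 1× Br (X1) → no; 1× N (X3) → no; 6× c (aromatic, X3) → no.
That gives 6 matching atoms.

6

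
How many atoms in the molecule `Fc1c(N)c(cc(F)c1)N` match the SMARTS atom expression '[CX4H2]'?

0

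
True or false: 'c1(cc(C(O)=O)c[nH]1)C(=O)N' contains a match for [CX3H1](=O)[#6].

The pattern [CX3H1](=O)[#6] describes an sp2 carbon with one H, double-bonded to O and single-bonded to carbon — an aldehyde.
The closest candidate here is a carboxylic acid group (-C(=O)OH), but the carbonyl carbon has H0 and is bonded to O, not H1. No other fragment satisfies the full query, so there is no match.

False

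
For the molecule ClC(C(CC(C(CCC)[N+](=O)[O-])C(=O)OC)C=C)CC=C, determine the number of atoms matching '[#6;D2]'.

The query [#6;D2] means: any carbon bonded to exactly two heavy atoms.
Check the 21 heavy atoms by environment: 6× C (D2) → match; 5× C (D3) → no; 1× Cl (D1) → no; 4× C (D1) → no; 1× N (charge +1, D3) → no; 1× O (charge -1, D1) → no; 2× O (D1) → no; 1× O (D2) → no.
That gives 6 matching atoms.

6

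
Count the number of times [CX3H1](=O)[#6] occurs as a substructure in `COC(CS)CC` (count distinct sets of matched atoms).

[CX3H1](=O)[#6] is the SMARTS for an aldehyde: an sp2 carbon with one H, double-bonded to O and single-bonded to carbon.
No fragment in the molecule satisfies every constraint, giving 0 matches.

0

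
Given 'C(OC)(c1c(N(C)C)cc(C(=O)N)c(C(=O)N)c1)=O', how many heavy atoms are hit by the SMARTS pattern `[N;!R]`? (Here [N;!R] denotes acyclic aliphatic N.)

Check the 19 heavy atoms by environment: 6× c (aromatic, in 6-ring) → no; 3× N (acyclic) → match; 6× C (acyclic) → no; 4× O (acyclic) → no.
That gives 3 matching atoms.

3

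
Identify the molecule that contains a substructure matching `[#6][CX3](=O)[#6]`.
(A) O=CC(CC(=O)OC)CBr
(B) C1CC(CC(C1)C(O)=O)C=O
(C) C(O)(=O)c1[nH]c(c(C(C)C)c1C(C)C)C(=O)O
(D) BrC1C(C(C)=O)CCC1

D

[#6][CX3](=O)[#6] describes a carbonyl carbon (no H) flanked by two carbons (a ketone).
(A) has a methyl-ester group (-C(=O)OCH3) but one neighbour of the carbonyl carbon is O, not C.
(B) has an aldehyde (-CHO) but the carbonyl carbon has H1, so it is not flanked by two carbons.
(C) has a carboxylic acid group (-C(=O)OH) but one neighbour of the carbonyl carbon is O, not C.
(D) contains an acetyl/ketone group (-C(=O)CH3), which satisfies every atom and bond constraint.
So the answer is (D).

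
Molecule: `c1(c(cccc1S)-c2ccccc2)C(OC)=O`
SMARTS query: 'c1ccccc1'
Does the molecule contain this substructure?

The pattern c1ccccc1 describes six aromatic carbons in a ring — a benzene ring.
The molecule carries a phenyl ring, whose atoms satisfy every constraint of the query, so the pattern matches.

Yes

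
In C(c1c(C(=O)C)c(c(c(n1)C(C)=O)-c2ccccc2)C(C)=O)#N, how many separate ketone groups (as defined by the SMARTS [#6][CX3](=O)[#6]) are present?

3

[#6][CX3](=O)[#6] is the SMARTS for a ketone: a carbonyl carbon (no H) flanked by two carbons.
The molecule carries 3 separate instances of an acetyl/ketone group (-C(=O)CH3) meeting every constraint; each maps to a distinct set of atoms, giving 3 matches.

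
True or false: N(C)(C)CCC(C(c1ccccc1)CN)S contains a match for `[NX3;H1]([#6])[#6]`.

False

The pattern [NX3;H1]([#6])[#6] describes a trivalent nitrogen with one H, bonded to two carbons — a secondary amine.
The closest candidate here is a dimethylamino group (-N(CH3)2), but the nitrogen has H0, not H1. No other fragment satisfies the full query, so there is no match.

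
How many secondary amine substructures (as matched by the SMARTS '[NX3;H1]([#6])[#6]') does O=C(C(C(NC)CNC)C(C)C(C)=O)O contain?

[NX3;H1]([#6])[#6] is the SMARTS for a secondary amine: a trivalent nitrogen with one H, bonded to two carbons.
The molecule carries 2 separate instances of an N-methylamino group (-NHCH3) meeting every constraint; each maps to a distinct set of atoms, giving 2 matches.

2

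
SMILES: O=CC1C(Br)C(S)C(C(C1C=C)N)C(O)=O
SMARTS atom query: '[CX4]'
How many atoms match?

6

The query [CX4] means: C with X4: aliphatic carbon with exactly 4 total connections (bonds + H).
Check the 16 heavy atoms by environment: 6× C (X4) → match; 1× S (X2) → no; 4× C (X3) → no; 1× N (X3) → no; 1× Br (X1) → no; 2× O (X1) → no; 1× O (X2) → no.
That gives 6 matching atoms.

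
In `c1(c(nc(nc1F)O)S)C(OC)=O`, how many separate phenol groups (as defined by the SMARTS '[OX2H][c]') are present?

[OX2H][c] is the SMARTS for a phenol: a hydroxyl oxygen attached to an aromatic carbon.
Exactly one fragment in the molecule meets all constraints, giving 1 match.

1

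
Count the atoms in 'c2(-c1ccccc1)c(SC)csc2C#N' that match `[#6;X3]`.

10

Check the 15 heavy atoms by environment: 1× s (aromatic, X2) → no; 10× c (aromatic, X3) → match; 1× C (X2) → no; 1× N (X1) → no; 1× S (X2) → no; 1× C (X4) → no.
That gives 10 matching atoms.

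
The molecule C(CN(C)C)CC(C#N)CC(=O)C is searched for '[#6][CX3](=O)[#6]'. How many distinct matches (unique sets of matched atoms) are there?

1

[#6][CX3](=O)[#6] is the SMARTS for a ketone: a carbonyl carbon (no H) flanked by two carbons.
Exactly one fragment in the molecule meets all constraints, giving 1 match.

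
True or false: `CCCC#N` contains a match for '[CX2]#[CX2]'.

False

The pattern [CX2]#[CX2] describes a carbon-carbon triple bond — an alkyne.
The closest candidate here is a nitrile (-C#N), but the triple bond is C#N, not C#C. No other fragment satisfies the full query, so there is no match.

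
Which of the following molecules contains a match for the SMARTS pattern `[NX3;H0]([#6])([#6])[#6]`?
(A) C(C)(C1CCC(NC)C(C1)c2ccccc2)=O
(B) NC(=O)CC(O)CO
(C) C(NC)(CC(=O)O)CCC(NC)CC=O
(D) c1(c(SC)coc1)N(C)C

[NX3;H0]([#6])([#6])[#6] describes a trivalent nitrogen with no H, bonded to three carbons (a tertiary amine).
(A) has an N-methylamino group (-NHCH3) but the nitrogen still has one H (H1), not H0.
(B) has a primary amide (-C(=O)NH2) but the amide nitrogen has H2 and only one carbon neighbour.
(C) has an N-methylamino group (-NHCH3) but the nitrogen still has one H (H1), not H0.
(D) contains a dimethylamino group (-N(CH3)2), which satisfies every atom and bond constraint.
So the answer is (D).

D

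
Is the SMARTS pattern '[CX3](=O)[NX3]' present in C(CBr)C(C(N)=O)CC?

Yes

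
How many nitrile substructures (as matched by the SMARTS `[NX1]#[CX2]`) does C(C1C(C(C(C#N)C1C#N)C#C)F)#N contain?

[NX1]#[CX2] is the SMARTS for a nitrile: a nitrogen triple-bonded to a two-connected carbon.
The molecule carries 3 separate instances of a nitrile (-C#N) meeting every constraint; each maps to a distinct set of atoms, giving 3 matches.

3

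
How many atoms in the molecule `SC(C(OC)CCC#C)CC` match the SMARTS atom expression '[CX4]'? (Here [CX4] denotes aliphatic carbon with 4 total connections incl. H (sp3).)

7

Check the 11 heavy atoms by environment: 7× C (X4) → match; 2× C (X2) → no; 1× S (X2) → no; 1× O (X2) → no.
That gives 7 matching atoms.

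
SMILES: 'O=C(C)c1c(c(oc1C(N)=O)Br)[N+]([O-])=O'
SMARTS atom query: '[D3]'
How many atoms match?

7

The query [D3] means: atom with exactly three heavy-atom neighbours.
Check the 15 heavy atoms by environment: 1× o (aromatic, D2) → no; 4× c (aromatic, D3) → match; 1× Br (D1) → no; 2× C (D3) → match; 3× O (D1) → no; 1× C (D1) → no; 1× N (D1) → no; 1× N (charge +1, D3) → match; 1× O (charge -1, D1) → no.
Summing the matching environments: 4 + 2 + 1 = 7 matching atoms.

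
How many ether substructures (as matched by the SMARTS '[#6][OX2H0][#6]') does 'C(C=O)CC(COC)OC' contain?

[#6][OX2H0][#6] is the SMARTS for an ether: an aliphatic oxygen bridging two carbons with no H on the oxygen.
The molecule carries 2 separate instances of a methoxy ether (-OCH3) meeting every constraint; each maps to a distinct set of atoms, giving 2 matches.

2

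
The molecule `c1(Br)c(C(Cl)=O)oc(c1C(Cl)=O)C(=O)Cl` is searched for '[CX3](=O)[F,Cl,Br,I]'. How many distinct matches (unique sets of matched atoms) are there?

[CX3](=O)[F,Cl,Br,I] is the SMARTS for an acyl halide: a carbonyl carbon bonded to a halogen.
The molecule carries 3 separate instances of an acyl chloride (-C(=O)Cl) meeting every constraint; each maps to a distinct set of atoms, giving 3 matches.

3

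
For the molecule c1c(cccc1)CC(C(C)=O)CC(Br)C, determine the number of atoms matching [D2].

7

The query [D2] means: atom with exactly two heavy-atom neighbours.
Check the 15 heavy atoms by environment: 2× C (D1) → no; 3× C (D3) → no; 2× C (D2) → match; 1× Br (D1) → no; 1× c (aromatic, D3) → no; 5× c (aromatic, D2) → match; 1× O (D1) → no.
Summing the matching environments: 2 + 5 = 7 matching atoms.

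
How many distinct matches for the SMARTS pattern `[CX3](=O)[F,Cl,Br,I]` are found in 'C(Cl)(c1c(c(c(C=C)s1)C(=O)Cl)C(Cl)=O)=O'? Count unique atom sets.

[CX3](=O)[F,Cl,Br,I] is the SMARTS for an acyl halide: a carbonyl carbon bonded to a halogen.
The molecule carries 3 separate instances of an acyl chloride (-C(=O)Cl) meeting every constraint; each maps to a distinct set of atoms, giving 3 matches.

3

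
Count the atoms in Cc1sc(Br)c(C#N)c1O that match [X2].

The query [X2] means: any atom with exactly two total connections (bonds + H).
Check the 10 heavy atoms by environment: 1× s (aromatic, X2) → match; 4× c (aromatic, X3) → no; 1× Br (X1) → no; 1× C (X4) → no; 1× O (X2) → match; 1× C (X2) → match; 1× N (X1) → no.
Summing the matching environments: 1 + 1 + 1 = 3 matching atoms.

3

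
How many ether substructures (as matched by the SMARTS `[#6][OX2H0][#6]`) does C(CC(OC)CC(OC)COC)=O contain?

[#6][OX2H0][#6] is the SMARTS for an ether: an aliphatic oxygen bridging two carbons with no H on the oxygen.
The molecule carries 3 separate instances of a methoxy ether (-OCH3) meeting every constraint; each maps to a distinct set of atoms, giving 3 matches.

3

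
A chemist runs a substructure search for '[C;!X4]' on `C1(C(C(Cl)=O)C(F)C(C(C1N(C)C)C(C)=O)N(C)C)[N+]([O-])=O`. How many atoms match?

2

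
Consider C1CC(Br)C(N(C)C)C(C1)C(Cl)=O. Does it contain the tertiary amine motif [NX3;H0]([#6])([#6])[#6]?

Yes

The pattern [NX3;H0]([#6])([#6])[#6] describes a trivalent nitrogen with no H, bonded to three carbons — a tertiary amine.
The molecule carries a dimethylamino group (-N(CH3)2), whose atoms satisfy every constraint of the query, so the pattern matches.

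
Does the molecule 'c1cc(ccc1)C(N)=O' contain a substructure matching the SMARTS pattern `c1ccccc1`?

Yes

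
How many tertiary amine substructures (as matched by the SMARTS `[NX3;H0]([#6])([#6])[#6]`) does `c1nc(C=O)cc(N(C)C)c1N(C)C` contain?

[NX3;H0]([#6])([#6])[#6] is the SMARTS for a tertiary amine: a trivalent nitrogen with no H, bonded to three carbons.
The molecule carries 2 separate instances of a dimethylamino group (-N(CH3)2) meeting every constraint; each maps to a distinct set of atoms, giving 2 matches.

2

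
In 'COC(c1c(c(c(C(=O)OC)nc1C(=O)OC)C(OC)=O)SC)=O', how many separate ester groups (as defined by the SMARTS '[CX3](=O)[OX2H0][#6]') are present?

[CX3](=O)[OX2H0][#6] is the SMARTS for an ester: a carbonyl carbon bonded to an oxygen that is itself bonded to carbon (no H on that O).
The molecule carries 4 separate instances of a methyl-ester group (-C(=O)OCH3) meeting every constraint; each maps to a distinct set of atoms, giving 4 matches.

4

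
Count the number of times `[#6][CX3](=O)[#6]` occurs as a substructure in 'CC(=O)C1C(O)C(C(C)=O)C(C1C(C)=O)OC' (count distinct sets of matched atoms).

3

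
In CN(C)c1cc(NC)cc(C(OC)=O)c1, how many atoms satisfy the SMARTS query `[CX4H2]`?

0

The query [CX4H2] means: sp3 carbon (X4) with exactly two hydrogens.
Check the 15 heavy atoms by environment: 3× c (aromatic, H0, X3) → no; 3× c (aromatic, H1, X3) → no; 1× N (H1, X3) → no; 4× C (H3, X4) → no; 1× C (H0, X3) → no; 1× O (H0, X1) → no; 1× O (H0, X2) → no; 1× N (H0, X3) → no.
No environment satisfies the query, so 0 matching atoms.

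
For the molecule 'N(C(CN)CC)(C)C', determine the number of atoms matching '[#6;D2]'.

2

The query [#6;D2] means: any carbon bonded to exactly two heavy atoms.
Check the 8 heavy atoms by environment: 2× C (D2) → match; 1× C (D3) → no; 1× N (D3) → no; 3× C (D1) → no; 1× N (D1) → no.
That gives 2 matching atoms.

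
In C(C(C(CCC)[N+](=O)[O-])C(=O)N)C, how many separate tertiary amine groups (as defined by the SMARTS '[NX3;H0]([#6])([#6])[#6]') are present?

[NX3;H0]([#6])([#6])[#6] is the SMARTS for a tertiary amine: a trivalent nitrogen with no H, bonded to three carbons.
The molecule has a primary amide (-C(=O)NH2), but the amide nitrogen has H2 and only one carbon neighbour; nothing else fits, so there are 0 matches.

0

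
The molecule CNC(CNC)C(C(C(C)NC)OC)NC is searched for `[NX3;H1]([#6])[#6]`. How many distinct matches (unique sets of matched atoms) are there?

[NX3;H1]([#6])[#6] is the SMARTS for a secondary amine: a trivalent nitrogen with one H, bonded to two carbons.
The molecule carries 4 separate instances of an N-methylamino group (-NHCH3) meeting every constraint; each maps to a distinct set of atoms, giving 4 matches.

4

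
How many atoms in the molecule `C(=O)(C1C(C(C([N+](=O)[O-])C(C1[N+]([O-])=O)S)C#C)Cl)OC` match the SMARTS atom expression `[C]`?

10

The query [C] means: uppercase C matches aliphatic (non-aromatic) carbon only.
Check the 20 heavy atoms by environment: 10× C → match; 1× Cl → no; 2× N (charge +1) → no; 2× O (charge -1) → no; 4× O → no; 1× S → no.
That gives 10 matching atoms.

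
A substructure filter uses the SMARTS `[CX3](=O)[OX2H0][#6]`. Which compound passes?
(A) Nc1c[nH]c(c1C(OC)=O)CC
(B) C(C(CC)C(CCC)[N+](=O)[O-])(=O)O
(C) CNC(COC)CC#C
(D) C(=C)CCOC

A

[CX3](=O)[OX2H0][#6] describes a carbonyl carbon bonded to an oxygen that is itself bonded to carbon (no H on that O) (an ester).
(A) contains a methyl-ester group (-C(=O)OCH3), which satisfies every atom and bond constraint.
(B) has a carboxylic acid group (-C(=O)OH) but the singly-bonded O carries H (OX2H1, not H0).
(C) has a methoxy ether (-OCH3) but the ether oxygen is not adjacent to a C=O carbon.
(D) has a methoxy ether (-OCH3) but the ether oxygen is not adjacent to a C=O carbon.
So the answer is (A).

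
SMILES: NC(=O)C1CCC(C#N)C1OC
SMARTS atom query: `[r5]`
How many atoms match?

5

Check the 12 heavy atoms by environment: 5× C (in 5-ring) → match; 2× O (acyclic) → no; 3× C (acyclic) → no; 2× N (acyclic) → no.
That gives 5 matching atoms.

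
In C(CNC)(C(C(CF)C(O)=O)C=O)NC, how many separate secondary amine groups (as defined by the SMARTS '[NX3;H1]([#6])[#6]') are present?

2

[NX3;H1]([#6])[#6] is the SMARTS for a secondary amine: a trivalent nitrogen with one H, bonded to two carbons.
The molecule carries 2 separate instances of an N-methylamino group (-NHCH3) meeting every constraint; each maps to a distinct set of atoms, giving 2 matches.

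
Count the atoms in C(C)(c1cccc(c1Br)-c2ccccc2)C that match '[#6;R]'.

12

The query [#6;R] means: carbon that is part of a ring.
Check the 16 heavy atoms by environment: 12× c (aromatic, in 6-ring) → match; 1× Br (acyclic) → no; 3× C (acyclic) → no.
That gives 12 matching atoms.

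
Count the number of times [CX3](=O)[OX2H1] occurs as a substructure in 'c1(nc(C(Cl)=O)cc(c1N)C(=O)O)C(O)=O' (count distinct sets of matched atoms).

2

[CX3](=O)[OX2H1] is the SMARTS for a carboxylic acid: an sp2 carbon double-bonded to O and single-bonded to an -OH oxygen.
The molecule carries 2 separate instances of a carboxylic acid group (-C(=O)OH) meeting every constraint; each maps to a distinct set of atoms, giving 2 matches.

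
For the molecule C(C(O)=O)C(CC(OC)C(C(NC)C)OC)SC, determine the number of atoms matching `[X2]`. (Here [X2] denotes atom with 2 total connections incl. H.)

The query [X2] means: any atom with exactly two total connections (bonds + H).
Check the 18 heavy atoms by environment: 11× C (X4) → no; 1× C (X3) → no; 1× O (X1) → no; 3× O (X2) → match; 1× N (X3) → no; 1× S (X2) → match.
Summing the matching environments: 3 + 1 = 4 matching atoms.

4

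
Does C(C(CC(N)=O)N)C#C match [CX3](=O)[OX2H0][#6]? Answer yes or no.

The pattern [CX3](=O)[OX2H0][#6] describes a carbonyl carbon bonded to an oxygen that is itself bonded to carbon (no H on that O) — an ester.
The closest candidate here is a primary amide (-C(=O)NH2), but the carbonyl is bonded to N, not to an O-C linkage. No other fragment satisfies the full query, so there is no match.

No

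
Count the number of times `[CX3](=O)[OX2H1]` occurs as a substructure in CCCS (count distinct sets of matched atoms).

0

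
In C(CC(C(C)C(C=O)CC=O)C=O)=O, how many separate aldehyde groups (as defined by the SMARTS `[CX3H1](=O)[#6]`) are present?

4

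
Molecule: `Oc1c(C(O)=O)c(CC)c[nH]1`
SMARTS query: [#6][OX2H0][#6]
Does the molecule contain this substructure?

The pattern [#6][OX2H0][#6] describes an aliphatic oxygen bridging two carbons with no H on the oxygen — an ether.
The closest candidate here is a hydroxyl group (-OH), but the oxygen has H1, not H0 bridging two carbons. No other fragment satisfies the full query, so there is no match.

No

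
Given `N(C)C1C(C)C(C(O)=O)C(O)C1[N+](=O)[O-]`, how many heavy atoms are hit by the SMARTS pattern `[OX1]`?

3

Check the 15 heavy atoms by environment: 7× C (X4) → no; 1× N (charge +1, X3) → no; 1× O (charge -1, X1) → match; 2× O (X1) → match; 1× C (X3) → no; 2× O (X2) → no; 1× N (X3) → no.
Summing the matching environments: 1 + 2 = 3 matching atoms.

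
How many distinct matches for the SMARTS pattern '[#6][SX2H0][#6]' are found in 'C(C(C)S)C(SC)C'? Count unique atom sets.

[#6][SX2H0][#6] is the SMARTS for a thioether: an aliphatic sulfur bridging two carbons with no H on the sulfur.
Exactly one fragment in the molecule meets all constraints, giving 1 match.

1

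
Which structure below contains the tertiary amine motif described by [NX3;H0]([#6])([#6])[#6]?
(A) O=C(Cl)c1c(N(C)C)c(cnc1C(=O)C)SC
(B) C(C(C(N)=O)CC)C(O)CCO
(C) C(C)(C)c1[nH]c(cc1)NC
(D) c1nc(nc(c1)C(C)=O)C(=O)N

A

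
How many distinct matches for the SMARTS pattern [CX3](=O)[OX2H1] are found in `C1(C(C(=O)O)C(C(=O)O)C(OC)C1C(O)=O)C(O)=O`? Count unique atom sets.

4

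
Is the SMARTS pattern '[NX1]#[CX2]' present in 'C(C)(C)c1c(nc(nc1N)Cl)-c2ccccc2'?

The pattern [NX1]#[CX2] describes a nitrogen triple-bonded to a two-connected carbon — a nitrile.
The closest candidate here is a primary amino group (-NH2), but the nitrogen is NX3 (three connections), not NX1 triple-bonded. No other fragment satisfies the full query, so there is no match.

No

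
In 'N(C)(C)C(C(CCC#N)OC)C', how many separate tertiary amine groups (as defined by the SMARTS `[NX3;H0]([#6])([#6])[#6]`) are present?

[NX3;H0]([#6])([#6])[#6] is the SMARTS for a tertiary amine: a trivalent nitrogen with no H, bonded to three carbons.
Exactly one fragment in the molecule meets all constraints, giving 1 match.

1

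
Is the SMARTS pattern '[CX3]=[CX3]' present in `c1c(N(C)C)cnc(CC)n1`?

No

The pattern [CX3]=[CX3] describes a non-aromatic C=C double bond between two sp2 carbons — an alkene.
The closest candidate here is an ethyl group (-CH2CH3), but its C-C bond is a single bond between CX4 carbons, not CX3=CX3. No other fragment satisfies the full query, so there is no match.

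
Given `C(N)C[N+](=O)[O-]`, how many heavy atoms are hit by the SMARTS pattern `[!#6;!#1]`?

4

Check the 6 heavy atoms by environment: 2× C → no; 1× N (charge +1) → match; 1× O (charge -1) → match; 1× O → match; 1× N → match.
Summing the matching environments: 1 + 1 + 1 + 1 = 4 matching atoms.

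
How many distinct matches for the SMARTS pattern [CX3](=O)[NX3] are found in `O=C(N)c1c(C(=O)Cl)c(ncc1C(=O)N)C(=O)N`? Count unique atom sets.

3

[CX3](=O)[NX3] is the SMARTS for an amide: a carbonyl carbon bonded to a trivalent nitrogen.
The molecule carries 3 separate instances of a primary amide (-C(=O)NH2) meeting every constraint; each maps to a distinct set of atoms, giving 3 matches.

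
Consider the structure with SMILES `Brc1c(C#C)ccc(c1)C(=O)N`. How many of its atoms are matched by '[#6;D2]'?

4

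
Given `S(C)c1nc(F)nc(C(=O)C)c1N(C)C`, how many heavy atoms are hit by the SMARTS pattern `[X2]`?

3

The query [X2] means: any atom with exactly two total connections (bonds + H).
Check the 15 heavy atoms by environment: 2× n (aromatic, X2) → match; 4× c (aromatic, X3) → no; 1× N (X3) → no; 4× C (X4) → no; 1× S (X2) → match; 1× F (X1) → no; 1× C (X3) → no; 1× O (X1) → no.
Summing the matching environments: 2 + 1 = 3 matching atoms.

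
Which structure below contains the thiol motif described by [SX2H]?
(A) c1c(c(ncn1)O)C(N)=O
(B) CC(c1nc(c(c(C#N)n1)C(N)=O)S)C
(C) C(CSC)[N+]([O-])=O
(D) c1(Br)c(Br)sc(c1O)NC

[SX2H] describes an aliphatic sulfur with two connections, one being H (a thiol).
(A) has a hydroxyl group (-OH) but it is an -OH, not an -SH.
(B) contains a thiol (-SH), which satisfies every atom and bond constraint.
(C) has a methylthio ether (-SCH3) but the sulfur has H0 (bonded to two carbons), not H1.
(D) has a hydroxyl group (-OH) but it is an -OH, not an -SH.
So the answer is (B).

B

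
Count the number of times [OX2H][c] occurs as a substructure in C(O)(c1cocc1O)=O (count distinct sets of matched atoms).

[OX2H][c] is the SMARTS for a phenol: a hydroxyl oxygen attached to an aromatic carbon.
Exactly one fragment in the molecule meets all constraints, giving 1 match.

1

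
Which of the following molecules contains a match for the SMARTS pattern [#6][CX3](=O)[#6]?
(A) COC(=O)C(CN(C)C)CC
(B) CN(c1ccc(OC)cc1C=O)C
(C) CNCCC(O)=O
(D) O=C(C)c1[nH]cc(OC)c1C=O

[#6][CX3](=O)[#6] describes a carbonyl carbon (no H) flanked by two carbons (a ketone).
(A) has a methyl-ester group (-C(=O)OCH3) but one neighbour of the carbonyl carbon is O, not C.
(B) has an aldehyde (-CHO) but the carbonyl carbon has H1, so it is not flanked by two carbons.
(C) has a carboxylic acid group (-C(=O)OH) but one neighbour of the carbonyl carbon is O, not C.
(D) contains an acetyl/ketone group (-C(=O)CH3), which satisfies every atom and bond constraint.
So the answer is (D).

D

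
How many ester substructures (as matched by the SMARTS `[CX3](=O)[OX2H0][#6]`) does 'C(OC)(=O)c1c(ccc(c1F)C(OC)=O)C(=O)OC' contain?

3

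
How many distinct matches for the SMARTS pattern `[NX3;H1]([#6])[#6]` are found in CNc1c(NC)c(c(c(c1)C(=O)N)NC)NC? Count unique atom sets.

4

[NX3;H1]([#6])[#6] is the SMARTS for a secondary amine: a trivalent nitrogen with one H, bonded to two carbons.
The molecule carries 4 separate instances of an N-methylamino group (-NHCH3) meeting every constraint; each maps to a distinct set of atoms, giving 4 matches.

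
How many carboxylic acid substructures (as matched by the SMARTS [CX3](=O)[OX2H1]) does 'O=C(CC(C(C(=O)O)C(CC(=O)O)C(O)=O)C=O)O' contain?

4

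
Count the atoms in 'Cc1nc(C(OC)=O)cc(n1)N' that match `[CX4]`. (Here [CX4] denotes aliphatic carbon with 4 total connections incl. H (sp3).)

2

The query [CX4] means: C with X4: aliphatic carbon with exactly 4 total connections (bonds + H).
Check the 12 heavy atoms by environment: 2× n (aromatic, X2) → no; 4× c (aromatic, X3) → no; 1× C (X3) → no; 1× O (X1) → no; 1× O (X2) → no; 2× C (X4) → match; 1× N (X3) → no.
That gives 2 matching atoms.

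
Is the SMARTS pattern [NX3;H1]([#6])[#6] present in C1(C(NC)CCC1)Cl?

Yes

The pattern [NX3;H1]([#6])[#6] describes a trivalent nitrogen with one H, bonded to two carbons — a secondary amine.
The molecule carries an N-methylamino group (-NHCH3), whose atoms satisfy every constraint of the query, so the pattern matches.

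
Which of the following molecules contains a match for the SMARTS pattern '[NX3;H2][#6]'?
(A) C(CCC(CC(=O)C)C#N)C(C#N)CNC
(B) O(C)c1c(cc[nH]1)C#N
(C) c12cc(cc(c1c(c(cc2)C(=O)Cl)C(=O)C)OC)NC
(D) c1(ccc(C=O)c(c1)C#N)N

[NX3;H2][#6] describes a trivalent nitrogen with two H attached to carbon (a primary amine).
(A) has a nitrile (-C#N) but the nitrogen is NX1 (triple-bonded), not NX3 with two H.
(B) has a nitrile (-C#N) but the nitrogen is NX1 (triple-bonded), not NX3 with two H.
(C) has an N-methylamino group (-NHCH3) but the nitrogen bears two carbons and only one H (H1), not H2.
(D) contains a primary amino group (-NH2), which satisfies every atom and bond constraint.
So the answer is (D).

D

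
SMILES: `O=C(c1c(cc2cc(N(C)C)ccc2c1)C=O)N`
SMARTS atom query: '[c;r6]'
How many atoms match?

The query [c;r6] means: aromatic carbon that belongs to a six-membered ring.
Check the 18 heavy atoms by environment: 10× c (aromatic, in 6-ring) → match; 4× C (acyclic) → no; 2× O (acyclic) → no; 2× N (acyclic) → no.
That gives 10 matching atoms.

10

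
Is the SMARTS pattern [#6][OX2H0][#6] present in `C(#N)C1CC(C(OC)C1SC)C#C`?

Yes

The pattern [#6][OX2H0][#6] describes an aliphatic oxygen bridging two carbons with no H on the oxygen — an ether.
The molecule carries a methoxy ether (-OCH3), whose atoms satisfy every constraint of the query, so the pattern matches.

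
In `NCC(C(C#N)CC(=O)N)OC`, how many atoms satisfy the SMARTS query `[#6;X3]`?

Check the 12 heavy atoms by environment: 5× C (X4) → no; 1× O (X2) → no; 1× C (X2) → no; 1× N (X1) → no; 1× C (X3) → match; 1× O (X1) → no; 2× N (X3) → no.
That gives 1 matching atom.

1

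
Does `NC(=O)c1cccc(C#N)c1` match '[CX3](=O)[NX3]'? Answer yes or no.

Yes

The pattern [CX3](=O)[NX3] describes a carbonyl carbon bonded to a trivalent nitrogen — an amide.
The molecule carries a primary amide (-C(=O)NH2), whose atoms satisfy every constraint of the query, so the pattern matches.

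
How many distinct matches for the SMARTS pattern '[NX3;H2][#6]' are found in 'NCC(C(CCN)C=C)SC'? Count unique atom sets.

2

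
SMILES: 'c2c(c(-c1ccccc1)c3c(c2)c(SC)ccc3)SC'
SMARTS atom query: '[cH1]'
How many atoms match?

The query [cH1] means: aromatic carbon bearing exactly one hydrogen.
Check the 20 heavy atoms by environment: 6× c (aromatic, H0) → no; 10× c (aromatic, H1) → match; 2× S (H0) → no; 2× C (H3) → no.
That gives 10 matching atoms.

10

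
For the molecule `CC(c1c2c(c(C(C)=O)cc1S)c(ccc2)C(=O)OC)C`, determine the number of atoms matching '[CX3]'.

2

The query [CX3] means: C with X3: aliphatic carbon with exactly 3 total connections.
Check the 21 heavy atoms by environment: 10× c (aromatic, X3) → no; 5× C (X4) → no; 2× C (X3) → match; 2× O (X1) → no; 1× O (X2) → no; 1× S (X2) → no.
That gives 2 matching atoms.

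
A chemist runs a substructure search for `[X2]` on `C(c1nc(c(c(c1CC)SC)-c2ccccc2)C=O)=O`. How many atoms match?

2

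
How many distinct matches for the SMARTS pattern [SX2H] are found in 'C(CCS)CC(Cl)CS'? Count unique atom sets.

2

[SX2H] is the SMARTS for a thiol: an aliphatic sulfur with two connections, one being H.
The molecule carries 2 separate instances of a thiol (-SH) meeting every constraint; each maps to a distinct set of atoms, giving 2 matches.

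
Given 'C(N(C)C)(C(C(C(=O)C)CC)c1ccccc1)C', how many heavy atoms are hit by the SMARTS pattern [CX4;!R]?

9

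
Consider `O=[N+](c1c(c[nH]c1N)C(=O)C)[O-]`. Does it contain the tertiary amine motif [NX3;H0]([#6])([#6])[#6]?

No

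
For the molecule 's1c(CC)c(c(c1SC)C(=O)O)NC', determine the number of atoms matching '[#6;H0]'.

5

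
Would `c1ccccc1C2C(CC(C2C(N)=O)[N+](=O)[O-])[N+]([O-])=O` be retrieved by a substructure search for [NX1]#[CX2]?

The pattern [NX1]#[CX2] describes a nitrogen triple-bonded to a two-connected carbon — a nitrile.
The closest candidate here is a nitro group (-[N+](=O)[O-]), but there is no C#N triple bond. No other fragment satisfies the full query, so there is no match.

No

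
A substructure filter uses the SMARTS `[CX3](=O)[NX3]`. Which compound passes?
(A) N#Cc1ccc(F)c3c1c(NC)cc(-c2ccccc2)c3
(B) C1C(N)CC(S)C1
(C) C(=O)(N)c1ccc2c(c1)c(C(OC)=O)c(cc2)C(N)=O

[CX3](=O)[NX3] describes a carbonyl carbon bonded to a trivalent nitrogen (an amide).
(A) has a nitrile (-C#N) but the nitrile N is NX1 (triple-bonded), not NX3.
(B) has a primary amino group (-NH2) but the -NH2 is not attached to a carbonyl carbon.
(C) contains a primary amide (-C(=O)NH2), which satisfies every atom and bond constraint.
So the answer is (C).

C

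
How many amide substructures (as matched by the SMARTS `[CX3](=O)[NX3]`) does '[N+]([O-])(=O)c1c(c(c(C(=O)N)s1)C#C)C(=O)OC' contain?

[CX3](=O)[NX3] is the SMARTS for an amide: a carbonyl carbon bonded to a trivalent nitrogen.
Exactly one fragment in the molecule meets all constraints, giving 1 match.

1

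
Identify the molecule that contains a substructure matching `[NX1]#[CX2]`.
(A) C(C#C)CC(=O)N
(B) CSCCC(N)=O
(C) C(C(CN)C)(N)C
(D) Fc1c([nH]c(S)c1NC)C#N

[NX1]#[CX2] describes a nitrogen triple-bonded to a two-connected carbon (a nitrile).
(A) has a primary amide (-C(=O)NH2) but the nitrogen is NX3, not NX1.
(B) has a primary amide (-C(=O)NH2) but the nitrogen is NX3, not NX1.
(C) has a primary amino group (-NH2) but the nitrogen is NX3 (three connections), not NX1 triple-bonded.
(D) contains a nitrile (-C#N), which satisfies every atom and bond constraint.
So the answer is (D).

D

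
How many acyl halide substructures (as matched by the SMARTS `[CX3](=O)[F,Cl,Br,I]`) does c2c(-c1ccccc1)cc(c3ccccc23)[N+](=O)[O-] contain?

0

[CX3](=O)[F,Cl,Br,I] is the SMARTS for an acyl halide: a carbonyl carbon bonded to a halogen.
No fragment in the molecule satisfies every constraint, giving 0 matches.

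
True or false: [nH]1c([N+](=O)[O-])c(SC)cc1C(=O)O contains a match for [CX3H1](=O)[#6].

False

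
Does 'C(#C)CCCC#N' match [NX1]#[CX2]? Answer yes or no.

Yes

The pattern [NX1]#[CX2] describes a nitrogen triple-bonded to a two-connected carbon — a nitrile.
The molecule carries a nitrile (-C#N), whose atoms satisfy every constraint of the query, so the pattern matches.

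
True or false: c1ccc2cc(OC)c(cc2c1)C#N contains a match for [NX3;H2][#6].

False

The pattern [NX3;H2][#6] describes a trivalent nitrogen with two H attached to carbon — a primary amine.
The closest candidate here is a nitrile (-C#N), but the nitrogen is NX1 (triple-bonded), not NX3 with two H. No other fragment satisfies the full query, so there is no match.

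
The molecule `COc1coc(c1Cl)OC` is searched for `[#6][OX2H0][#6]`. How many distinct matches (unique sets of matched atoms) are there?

[#6][OX2H0][#6] is the SMARTS for an ether: an aliphatic oxygen bridging two carbons with no H on the oxygen.
The molecule carries 2 separate instances of a methoxy ether (-OCH3) meeting every constraint; each maps to a distinct set of atoms, giving 2 matches.

2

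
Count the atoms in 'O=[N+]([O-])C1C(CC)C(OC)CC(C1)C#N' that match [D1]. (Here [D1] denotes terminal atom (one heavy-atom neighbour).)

5

Check the 15 heavy atoms by environment: 4× C (D2) → no; 4× C (D3) → no; 2× C (D1) → match; 1× N (D1) → match; 1× N (charge +1, D3) → no; 1× O (charge -1, D1) → match; 1× O (D1) → match; 1× O (D2) → no.
Summing the matching environments: 2 + 1 + 1 + 1 = 5 matching atoms.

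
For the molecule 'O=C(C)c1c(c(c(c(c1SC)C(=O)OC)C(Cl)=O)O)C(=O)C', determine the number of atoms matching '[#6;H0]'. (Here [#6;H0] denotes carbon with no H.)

The query [#6;H0] means: any carbon with no attached hydrogen.
Check the 22 heavy atoms by environment: 6× c (aromatic, H0) → match; 4× C (H0) → match; 5× O (H0) → no; 4× C (H3) → no; 1× O (H1) → no; 1× Cl (H0) → no; 1× S (H0) → no.
Summing the matching environments: 6 + 4 = 10 matching atoms.

10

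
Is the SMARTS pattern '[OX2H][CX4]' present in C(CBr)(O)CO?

The pattern [OX2H][CX4] describes a hydroxyl oxygen bound to an sp3 (X4) carbon — an aliphatic alcohol.
The molecule carries a hydroxyl group (-OH), whose atoms satisfy every constraint of the query, so the pattern matches.

Yes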